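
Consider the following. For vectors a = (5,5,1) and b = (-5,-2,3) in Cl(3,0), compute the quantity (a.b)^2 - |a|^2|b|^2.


a . b = 5*(-5) + 5*(-2) + 1*3
= -25 + (-10) + 3 = -32
|a|^2 = 5^2 + 5^2 + 1^2 = 51
|b|^2 = (-5)^2 + (-2)^2 + 3^2 = 38
(a.b)^2 = (-32)^2 = 1024
|a|^2 * |b|^2 = 51 * 38 = 1938
Result = 1024 - 1938 = -914


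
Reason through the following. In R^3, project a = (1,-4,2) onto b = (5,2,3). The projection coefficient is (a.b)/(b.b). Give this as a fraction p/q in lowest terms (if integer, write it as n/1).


Projection coefficient = (a . b) / (b . b)
a . b = 1*5 + (-4)*2 + 2*3
= 5 + (-8) + 6 = 3
b . b = 5^2 + 2^2 + 3^2
= 25 + 4 + 9 = 38
Coefficient = 3/38
In lowest terms: 3/38


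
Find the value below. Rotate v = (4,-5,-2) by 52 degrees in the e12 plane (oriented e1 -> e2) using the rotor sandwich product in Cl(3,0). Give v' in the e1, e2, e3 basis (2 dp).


Rotor R = cos(26deg) - sin(26deg)*e12
Rotation angle theta = 2 * 26 = 52 degrees in the e12 plane (e1 -> e2).
The component perpendicular to the plane (e3) is invariant: v'_3 = v3 = -2.00
cos(52deg) = 0.6157, sin(52deg) = 0.7880
v'_1 = v1*cos(theta) - v2*sin(theta) = 4*0.6157 - (-5)*0.7880 = 6.40
v'_2 = v1*sin(theta) + v2*cos(theta) = 4*0.7880 + (-5)*0.6157 = 0.07
v' = 6.40*e1 + 0.07*e2 - 2.00*e3


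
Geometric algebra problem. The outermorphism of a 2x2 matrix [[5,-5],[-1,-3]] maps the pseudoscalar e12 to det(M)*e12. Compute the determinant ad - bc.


The outermorphism of a linear map f sends e1^e2 to f(e1)^f(e2).
f(e1) = 5*e1 - 1*e2
f(e2) = -5*e1 - 3*e2
f(e1) ^ f(e2) = (5*e1 - 1*e2) ^ (-5*e1 - 3*e2)
= 5*(-3)*e12 + (-1)*(-5)*e21
= (-15 - 5)*e12
= -20*e12
Coefficient = -20


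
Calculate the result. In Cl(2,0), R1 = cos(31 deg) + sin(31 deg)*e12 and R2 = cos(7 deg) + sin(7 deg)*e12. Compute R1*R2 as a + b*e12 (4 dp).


Same-plane rotors commute and their half-angles add:
R1*R2 = cos(a1 + a2) + sin(a1 + a2)*e12.
a1 + a2 = 31 + 7 = 38 deg
cos(38 deg) = 0.7880
sin(38 deg) = 0.6157
R1*R2 = 0.7880 + 0.6157*e12


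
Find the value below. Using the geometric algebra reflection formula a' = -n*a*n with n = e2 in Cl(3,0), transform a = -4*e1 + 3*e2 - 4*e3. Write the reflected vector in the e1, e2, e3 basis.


Reflection formula: a' = -n*a*n, with n = e2 (unit vector, n^2 = 1).
For reflection through hyperplane perp to e2:
The component along e2 flips sign, others stay.
a = (-4, 3, -4)
a' = (-4, -3, -4)
a' = -4*e1 - 3*e2 - 4*e3


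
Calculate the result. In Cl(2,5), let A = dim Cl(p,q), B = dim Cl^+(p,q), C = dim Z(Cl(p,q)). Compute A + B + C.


n = 2 + 5 = 7
Total dim = 2^7 = 128
Even subalgebra dim = 2^6 = 64
n is odd, so center dim = 2
Sum = 128 + 64 + 2 = 194


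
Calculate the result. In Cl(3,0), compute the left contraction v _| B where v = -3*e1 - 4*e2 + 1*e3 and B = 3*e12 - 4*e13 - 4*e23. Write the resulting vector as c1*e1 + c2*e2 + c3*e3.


Left contraction v _| B = <vB>_1 (grade-1 part of the geometric product vB).
Using e1_|e12 = e2, e2_|e12 = -e1, e1_|e13 = e3, e3_|e13 = -e1, e2_|e23 = e3, e3_|e23 = -e2:
e1 coeff: -v2*b12 - v3*b13 = -(-4)*(3) - (1)*(-4) = 16
e2 coeff: v1*b12 - v3*b23 = (-3)*(3) - (1)*(-4) = -5
e3 coeff: v1*b13 + v2*b23 = (-3)*(-4) + (-4)*(-4) = 28
v _| B = 16*e1 - 5*e2 + 28*e3


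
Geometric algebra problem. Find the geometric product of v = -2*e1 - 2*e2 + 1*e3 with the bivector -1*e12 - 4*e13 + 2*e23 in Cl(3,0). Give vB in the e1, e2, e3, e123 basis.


vB has grade-1 (vector) and grade-3 (trivector) parts: vB = (v _| B) + (v ^ B).
Vector part <vB>_1:
  e1: -v2*b12 - v3*b13 = -(-2)*(-1) - (1)*(-4) = 2
  e2: v1*b12 - v3*b23 = (-2)*(-1) - (1)*(2) = 0
  e3: v1*b13 + v2*b23 = (-2)*(-4) + (-2)*(2) = 4
Trivector part <vB>_3:
  e123: v1*b23 - v2*b13 + v3*b12 = (-2)*(2) - (-2)*(-4) + (1)*(-1) = -13
vB = 2*e1 + 0*e2 + 4*e3 - 13*e123


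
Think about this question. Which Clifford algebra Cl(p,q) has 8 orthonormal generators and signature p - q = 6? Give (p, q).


We need p + q = 8 and p - q = 6.
Adding: 2p = 8 + 6 = 14, so p = 7.
Then q = 8 - 7 = 1.
(p, q) = (7, 1)


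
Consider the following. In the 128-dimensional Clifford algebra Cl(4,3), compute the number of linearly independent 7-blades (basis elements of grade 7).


Number of grade-k basis blades in Cl(p,q) with n = p + q is C(n, k).
n = 4 + 3 = 7
C(7, 7) = 7! / (7! * 0!)
= 5040 / (5040 * 1)
= 1


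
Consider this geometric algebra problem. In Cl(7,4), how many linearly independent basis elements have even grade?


Even subalgebra dimension = 2^(n-1)
n = 7 + 4 = 11
2^(11 - 1) = 2^10 = 1024
Verification: sum of C(11,k) for even k = 1 + 55 + 330 + 462 + 165 + 11 = 1024
Result = 1024


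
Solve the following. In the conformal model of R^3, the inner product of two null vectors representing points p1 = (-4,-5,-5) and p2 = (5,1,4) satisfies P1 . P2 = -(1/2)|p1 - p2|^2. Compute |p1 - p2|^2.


p1 - p2 = (-9, -6, -9)
|p1 - p2|^2 = (-9)^2 + (-6)^2 + (-9)^2
= 81 + 36 + 81
= 198


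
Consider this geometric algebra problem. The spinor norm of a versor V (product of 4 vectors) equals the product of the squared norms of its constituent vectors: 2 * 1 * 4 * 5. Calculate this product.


Spinor norm N(V) = |v1|^2 * |v2|^2 * ... * |v4|^2
= 2 * 1 * 4 * 5
Running product: 2, 2, 8, 40
N(V) = 40


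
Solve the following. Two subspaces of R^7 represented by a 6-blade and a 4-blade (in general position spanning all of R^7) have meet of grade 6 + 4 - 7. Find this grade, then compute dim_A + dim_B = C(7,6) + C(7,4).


Meet grade = grade(A) + grade(B) - n
= 6 + 4 - 7 = 3
C(7,6) = 7
C(7,4) = 35
dim_A + dim_B = 7 + 35 = 42


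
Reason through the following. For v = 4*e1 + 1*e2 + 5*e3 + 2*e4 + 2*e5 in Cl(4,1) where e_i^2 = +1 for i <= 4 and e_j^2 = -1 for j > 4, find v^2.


v^2 = sum of c_i^2 * e_i^2
Positive signature terms (e_i^2 = +1): 4^2 + 1^2 + 5^2 + 2^2 = 46
Negative signature terms (e_j^2 = -1): 2^2 = 4
v^2 = 46 - 4 = 42


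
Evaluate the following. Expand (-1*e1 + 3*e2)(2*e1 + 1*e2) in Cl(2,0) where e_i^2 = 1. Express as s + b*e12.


Expand: (-1*e1 + 3*e2)(2*e1 + 1*e2)
= (-1)*2*e1e1 + (-1)*1*e1e2 + 3*2*e2e1 + 3*1*e2e2
Using e1^2 = e2^2 = 1, e2e1 = -e1e2:
Scalar part s = (-1)*2 + 3*1 = -2 + 3 = 1
Bivector part b = (-1)*1 - 3*2 = -1 - 6 = -7
uv = 1 - 7*e12


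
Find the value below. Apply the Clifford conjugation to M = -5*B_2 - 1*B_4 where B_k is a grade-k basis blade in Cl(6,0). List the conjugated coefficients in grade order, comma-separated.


Clifford conjugate sign for grade k: (-1)^(k(k+1)/2)
Grade 2: (-1)^(2*3/2) = (-1)^3 = -1, coeff -5 -> 5
Grade 4: (-1)^(4*5/2) = (-1)^10 = 1, coeff -1 -> -1
Conjugated coefficients: 5, -1


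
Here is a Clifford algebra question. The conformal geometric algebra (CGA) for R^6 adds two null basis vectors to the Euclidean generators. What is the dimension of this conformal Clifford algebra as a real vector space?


The conformal model of R^6 uses Cl(7,1): the 6 Euclidean generators plus two extra orthogonal generators e+ (e+^2 = +1) and e- (e-^2 = -1), from which the null vectors e0, einf are built.
Number of generators m = 6 + 2 = 8.
dim Cl(p,q) = 2^m = 2^8 = 256


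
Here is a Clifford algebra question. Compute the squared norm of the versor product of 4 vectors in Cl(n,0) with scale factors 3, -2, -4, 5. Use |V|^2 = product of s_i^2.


Each vector v_i has |v_i|^2 = s_i^2
Squared scales: 3^2 = 9, (-2)^2 = 4, (-4)^2 = 16, 5^2 = 25
|V|^2 = 9 * 4 * 16 * 25
= 14400


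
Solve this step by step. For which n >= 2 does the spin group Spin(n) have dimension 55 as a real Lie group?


dim Spin(n) = dim so(n) = n(n-1)/2.
Solve n(n-1)/2 = 55, i.e. n^2 - n - 110 = 0.
Discriminant = 1 + 8*55 = 441
n = (1 + sqrt(441))/2 = (1 + 21)/2 = 11


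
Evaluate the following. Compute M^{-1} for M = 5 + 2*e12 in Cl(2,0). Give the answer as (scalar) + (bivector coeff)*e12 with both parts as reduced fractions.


M = 5 + 2*e12, where e12^2 = -1.
Since M commutes with its reverse ~M = a - b*e12, M * ~M = a^2 - b^2*e12^2 = a^2 + b^2.
So M^{-1} = ~M / (a^2 + b^2) = (a - b*e12)/(a^2 + b^2).
a^2 + b^2 = 25 + 4 = 29
Scalar part = 5/29 = 5/29
Bivector coeff = -2/29 = -2/29
M^{-1} = 5/29 - 2/29*e12


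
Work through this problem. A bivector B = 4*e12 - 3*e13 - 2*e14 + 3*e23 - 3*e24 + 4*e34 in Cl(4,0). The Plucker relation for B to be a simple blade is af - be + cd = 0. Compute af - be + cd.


Plucker relation: af - be + cd
a*f = 4*4 = 16
b*e = (-3)*(-3) = 9
c*d = (-2)*3 = -6
af - be + cd = 16 - 9 + (-6)
= 1


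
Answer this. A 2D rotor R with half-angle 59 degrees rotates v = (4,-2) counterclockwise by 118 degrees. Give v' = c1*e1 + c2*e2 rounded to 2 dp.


Rotor R = cos(59deg) - sin(59deg)*e12
Rotation angle theta = 2 * 59 = 118 degrees
v' = R*v*~R rotates v by theta.
cos(118deg) = -0.4695, sin(118deg) = 0.8829
v'_1 = 4*cos(118deg) - (-2)*sin(118deg)
= 4*(-0.4695) - (-2)*0.8829
= -0.11
v'_2 = 4*sin(118deg) + (-2)*cos(118deg)
= 4*0.8829 + (-2)*(-0.4695)
= 4.47
v' = -0.11*e1 + 4.47*e2


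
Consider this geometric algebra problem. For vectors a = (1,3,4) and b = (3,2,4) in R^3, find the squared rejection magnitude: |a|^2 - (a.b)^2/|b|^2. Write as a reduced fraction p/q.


|a|^2 = 1^2 + 3^2 + 4^2 = 26
|b|^2 = 3^2 + 2^2 + 4^2 = 29
a . b = 1*3 + 3*2 + 4*4 = 25
(a.b)^2 = 25^2 = 625
|rej|^2 = 26 - 625/29
= (754 - 625)/29
= 129/29
In lowest terms: 129/29


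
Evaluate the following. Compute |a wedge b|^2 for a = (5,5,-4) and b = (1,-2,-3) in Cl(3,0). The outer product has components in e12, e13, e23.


a wedge b = (a1*b2 - a2*b1)*e12 + (a1*b3 - a3*b1)*e13 + (a2*b3 - a3*b2)*e23
e12 coeff: 5*(-2) - 5*1 = -10 - 5 = -15
e13 coeff: 5*(-3) - (-4)*1 = -15 - (-4) = -11
e23 coeff: 5*(-3) - (-4)*(-2) = -15 - 8 = -23
|a wedge b|^2 = (-15)^2 + (-11)^2 + (-23)^2
= 225 + 121 + 529
= 875


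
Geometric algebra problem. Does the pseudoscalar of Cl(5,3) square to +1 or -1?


The pseudoscalar I = e1...e_n (product of all n generators) of Cl(p,q) satisfies I^2 = (-1)^(q + n(n-1)/2).
p = 5, q = 3, n = p + q = 8
n(n-1)/2 = 8 * 7 / 2 = 28
Exponent = q + n(n-1)/2 = 3 + 28 = 31
I^2 = (-1)^31 = -1


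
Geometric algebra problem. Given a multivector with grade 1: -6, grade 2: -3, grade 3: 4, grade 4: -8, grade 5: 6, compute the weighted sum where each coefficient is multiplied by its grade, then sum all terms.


Grade-weighted sum = sum of grade_k * coefficient_k
1*(-6) = -6
2*(-3) = -6
3*4 = 12
4*(-8) = -32
5*6 = 30
Total = -6 + (-6) + 12 + (-32) + 30 = -2


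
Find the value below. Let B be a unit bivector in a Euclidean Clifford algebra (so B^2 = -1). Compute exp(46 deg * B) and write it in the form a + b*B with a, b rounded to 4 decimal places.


For a unit bivector B with B^2 = -1, the exponential series gives
e^(theta*B) = cos(theta) + sin(theta)*B (the GA analogue of Euler's formula).
theta = 46 degrees = 0.802851 rad
cos(46 deg) = 0.6947
sin(46 deg) = 0.7193
exp(theta*B) = 0.6947 + 0.7193*B


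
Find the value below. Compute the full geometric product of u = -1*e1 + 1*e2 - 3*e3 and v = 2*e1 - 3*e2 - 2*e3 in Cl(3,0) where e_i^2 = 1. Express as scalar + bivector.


In Cl(3,0): e_i^2 = 1, e_ie_j = -e_je_i for i != j.
Scalar part = u . v = (-1)*2 + 1*(-3) + (-3)*(-2)
= -2 + (-3) + 6 = 1
e12 coeff = (-1)*(-3) - 1*2 = 3 - 2 = 1
e13 coeff = (-1)*(-2) - (-3)*2 = 2 - (-6) = 8
e23 coeff = 1*(-2) - (-3)*(-3) = -2 - 9 = -11
uv = 1 + 1*e12 + 8*e13 - 11*e23


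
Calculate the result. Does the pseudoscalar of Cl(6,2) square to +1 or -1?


The pseudoscalar I = e1...e_n (product of all n generators) of Cl(p,q) satisfies I^2 = (-1)^(q + n(n-1)/2).
p = 6, q = 2, n = p + q = 8
n(n-1)/2 = 8 * 7 / 2 = 28
Exponent = q + n(n-1)/2 = 2 + 28 = 30
I^2 = (-1)^30 = +1


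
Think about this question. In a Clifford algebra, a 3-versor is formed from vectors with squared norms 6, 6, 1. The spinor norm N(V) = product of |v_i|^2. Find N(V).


Spinor norm N(V) = |v1|^2 * |v2|^2 * ... * |v3|^2
= 6 * 6 * 1
Running product: 6, 36, 36
N(V) = 36


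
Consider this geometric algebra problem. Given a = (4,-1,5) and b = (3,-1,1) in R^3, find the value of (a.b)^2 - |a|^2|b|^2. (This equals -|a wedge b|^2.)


a . b = 4*3 + (-1)*(-1) + 5*1
= 12 + 1 + 5 = 18
|a|^2 = 4^2 + (-1)^2 + 5^2 = 42
|b|^2 = 3^2 + (-1)^2 + 1^2 = 11
(a.b)^2 = 18^2 = 324
|a|^2 * |b|^2 = 42 * 11 = 462
Result = 324 - 462 = -138


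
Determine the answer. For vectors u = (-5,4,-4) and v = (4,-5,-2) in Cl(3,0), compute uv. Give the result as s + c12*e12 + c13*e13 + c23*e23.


In Cl(3,0): e_i^2 = 1, e_ie_j = -e_je_i for i != j.
Scalar part = u . v = (-5)*4 + 4*(-5) + (-4)*(-2)
= -20 + (-20) + 8 = -32
e12 coeff = (-5)*(-5) - 4*4 = 25 - 16 = 9
e13 coeff = (-5)*(-2) - (-4)*4 = 10 - (-16) = 26
e23 coeff = 4*(-2) - (-4)*(-5) = -8 - 20 = -28
uv = -32 + 9*e12 + 26*e13 - 28*e23


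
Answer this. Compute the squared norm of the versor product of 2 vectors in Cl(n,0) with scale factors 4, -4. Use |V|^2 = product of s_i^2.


Each vector v_i has |v_i|^2 = s_i^2
Squared scales: 4^2 = 16, (-4)^2 = 16
|V|^2 = 16 * 16
= 256


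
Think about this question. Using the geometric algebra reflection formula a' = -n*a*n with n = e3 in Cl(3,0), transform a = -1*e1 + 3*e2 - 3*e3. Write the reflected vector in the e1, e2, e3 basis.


Reflection formula: a' = -n*a*n, with n = e3 (unit vector, n^2 = 1).
For reflection through hyperplane perp to e3:
The component along e3 flips sign, others stay.
a = (-1, 3, -3)
a' = (-1, 3, 3)
a' = -1*e1 + 3*e2 + 3*e3


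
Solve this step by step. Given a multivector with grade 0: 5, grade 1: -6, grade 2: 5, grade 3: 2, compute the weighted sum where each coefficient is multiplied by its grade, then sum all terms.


Grade-weighted sum = sum of grade_k * coefficient_k
0*5 = 0
1*(-6) = -6
2*5 = 10
3*2 = 6
Total = 0 + (-6) + 10 + 6 = 10


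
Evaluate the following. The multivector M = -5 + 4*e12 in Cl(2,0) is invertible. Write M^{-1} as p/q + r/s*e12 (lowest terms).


M = -5 + 4*e12, where e12^2 = -1.
Since M commutes with its reverse ~M = a - b*e12, M * ~M = a^2 - b^2*e12^2 = a^2 + b^2.
So M^{-1} = ~M / (a^2 + b^2) = (a - b*e12)/(a^2 + b^2).
a^2 + b^2 = 25 + 16 = 41
Scalar part = -5/41 = -5/41
Bivector coeff = -4/41 = -4/41
M^{-1} = -5/41 - 4/41*e12


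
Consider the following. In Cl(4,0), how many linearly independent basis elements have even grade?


Even subalgebra dimension = 2^(n-1)
n = 4 + 0 = 4
2^(4 - 1) = 2^3 = 8
Verification: sum of C(4,k) for even k = 1 + 6 + 1 = 8
Result = 8


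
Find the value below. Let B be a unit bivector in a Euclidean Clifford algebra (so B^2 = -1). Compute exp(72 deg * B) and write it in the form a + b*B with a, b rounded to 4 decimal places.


For a unit bivector B with B^2 = -1, the exponential series gives
e^(theta*B) = cos(theta) + sin(theta)*B (the GA analogue of Euler's formula).
theta = 72 degrees = 1.256637 rad
cos(72 deg) = 0.3090
sin(72 deg) = 0.9511
exp(theta*B) = 0.3090 + 0.9511*B


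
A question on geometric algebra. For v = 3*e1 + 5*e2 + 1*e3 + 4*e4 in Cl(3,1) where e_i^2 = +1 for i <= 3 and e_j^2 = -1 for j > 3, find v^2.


v^2 = sum of c_i^2 * e_i^2
Positive signature terms (e_i^2 = +1): 3^2 + 5^2 + 1^2 = 35
Negative signature terms (e_j^2 = -1): 4^2 = 16
v^2 = 35 - 16 = 19


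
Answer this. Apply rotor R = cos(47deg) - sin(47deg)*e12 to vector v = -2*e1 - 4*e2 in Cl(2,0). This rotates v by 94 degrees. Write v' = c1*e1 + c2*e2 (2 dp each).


Rotor R = cos(47deg) - sin(47deg)*e12
Rotation angle theta = 2 * 47 = 94 degrees
v' = R*v*~R rotates v by theta.
cos(94deg) = -0.0698, sin(94deg) = 0.9976
v'_1 = -2*cos(94deg) - (-4)*sin(94deg)
= -2*(-0.0698) - (-4)*0.9976
= 4.13
v'_2 = -2*sin(94deg) + (-4)*cos(94deg)
= -2*0.9976 + (-4)*(-0.0698)
= -1.72
v' = 4.13*e1 - 1.72*e2


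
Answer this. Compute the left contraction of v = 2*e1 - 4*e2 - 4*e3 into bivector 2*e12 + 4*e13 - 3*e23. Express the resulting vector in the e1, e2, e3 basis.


Left contraction v _| B = <vB>_1 (grade-1 part of the geometric product vB).
Using e1_|e12 = e2, e2_|e12 = -e1, e1_|e13 = e3, e3_|e13 = -e1, e2_|e23 = e3, e3_|e23 = -e2:
e1 coeff: -v2*b12 - v3*b13 = -(-4)*(2) - (-4)*(4) = 24
e2 coeff: v1*b12 - v3*b23 = (2)*(2) - (-4)*(-3) = -8
e3 coeff: v1*b13 + v2*b23 = (2)*(4) + (-4)*(-3) = 20
v _| B = 24*e1 - 8*e2 + 20*e3


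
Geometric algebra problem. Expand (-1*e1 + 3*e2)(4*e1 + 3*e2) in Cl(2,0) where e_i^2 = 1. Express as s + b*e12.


Expand: (-1*e1 + 3*e2)(4*e1 + 3*e2)
= (-1)*4*e1e1 + (-1)*3*e1e2 + 3*4*e2e1 + 3*3*e2e2
Using e1^2 = e2^2 = 1, e2e1 = -e1e2:
Scalar part s = (-1)*4 + 3*3 = -4 + 9 = 5
Bivector part b = (-1)*3 - 3*4 = -3 - 12 = -15
uv = 5 - 15*e12


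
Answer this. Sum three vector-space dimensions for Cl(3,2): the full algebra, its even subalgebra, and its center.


n = 3 + 2 = 5
Total dim = 2^5 = 32
Even subalgebra dim = 2^4 = 16
n is odd, so center dim = 2
Sum = 32 + 16 + 2 = 50


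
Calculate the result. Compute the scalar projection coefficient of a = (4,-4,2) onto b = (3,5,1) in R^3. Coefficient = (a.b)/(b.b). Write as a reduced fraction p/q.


Projection coefficient = (a . b) / (b . b)
a . b = 4*3 + (-4)*5 + 2*1
= 12 + (-20) + 2 = -6
b . b = 3^2 + 5^2 + 1^2
= 9 + 25 + 1 = 35
Coefficient = -6/35
In lowest terms: -6/35


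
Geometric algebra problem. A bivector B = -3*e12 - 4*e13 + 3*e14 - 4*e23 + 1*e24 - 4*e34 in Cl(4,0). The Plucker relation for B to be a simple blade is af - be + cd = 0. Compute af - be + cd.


Plucker relation: af - be + cd
a*f = (-3)*(-4) = 12
b*e = (-4)*1 = -4
c*d = 3*(-4) = -12
af - be + cd = 12 - (-4) + (-12)
= 4


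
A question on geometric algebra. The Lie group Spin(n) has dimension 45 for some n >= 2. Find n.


dim Spin(n) = dim so(n) = n(n-1)/2.
Solve n(n-1)/2 = 45, i.e. n^2 - n - 90 = 0.
Discriminant = 1 + 8*45 = 361
n = (1 + sqrt(361))/2 = (1 + 19)/2 = 10


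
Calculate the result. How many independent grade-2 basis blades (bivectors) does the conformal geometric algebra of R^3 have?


The conformal model of R^3 uses Cl(4,1) with m = 3 + 2 = 5 generators.
Number of grade-2 blades = C(m, 2) = C(5, 2)
= 5*4/2 = 10


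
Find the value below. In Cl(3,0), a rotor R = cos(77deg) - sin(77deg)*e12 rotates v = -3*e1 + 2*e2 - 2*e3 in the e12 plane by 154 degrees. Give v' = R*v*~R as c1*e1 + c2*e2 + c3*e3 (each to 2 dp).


Rotor R = cos(77deg) - sin(77deg)*e12
Rotation angle theta = 2 * 77 = 154 degrees in the e12 plane (e1 -> e2).
The component perpendicular to the plane (e3) is invariant: v'_3 = v3 = -2.00
cos(154deg) = -0.8988, sin(154deg) = 0.4384
v'_1 = v1*cos(theta) - v2*sin(theta) = -3*(-0.8988) - 2*0.4384 = 1.82
v'_2 = v1*sin(theta) + v2*cos(theta) = -3*0.4384 + 2*(-0.8988) = -3.11
v' = 1.82*e1 - 3.11*e2 - 2.00*e3


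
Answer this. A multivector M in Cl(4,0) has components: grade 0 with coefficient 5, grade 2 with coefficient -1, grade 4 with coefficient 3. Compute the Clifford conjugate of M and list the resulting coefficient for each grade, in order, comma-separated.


Clifford conjugate sign for grade k: (-1)^(k(k+1)/2)
Grade 0: (-1)^(0*1/2) = (-1)^0 = 1, coeff 5 -> 5
Grade 2: (-1)^(2*3/2) = (-1)^3 = -1, coeff -1 -> 1
Grade 4: (-1)^(4*5/2) = (-1)^10 = 1, coeff 3 -> 3
Conjugated coefficients: 5, 1, 3


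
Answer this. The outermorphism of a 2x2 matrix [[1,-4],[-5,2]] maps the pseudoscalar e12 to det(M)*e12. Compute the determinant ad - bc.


The outermorphism of a linear map f sends e1^e2 to f(e1)^f(e2).
f(e1) = 1*e1 - 5*e2
f(e2) = -4*e1 + 2*e2
f(e1) ^ f(e2) = (1*e1 - 5*e2) ^ (-4*e1 + 2*e2)
= 1*2*e12 + (-5)*(-4)*e21
= (2 - 20)*e12
= -18*e12
Coefficient = -18


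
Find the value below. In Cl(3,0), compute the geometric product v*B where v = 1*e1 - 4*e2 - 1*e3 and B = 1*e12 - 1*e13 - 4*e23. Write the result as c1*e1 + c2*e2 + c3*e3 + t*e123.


vB has grade-1 (vector) and grade-3 (trivector) parts: vB = (v _| B) + (v ^ B).
Vector part <vB>_1:
  e1: -v2*b12 - v3*b13 = -(-4)*(1) - (-1)*(-1) = 3
  e2: v1*b12 - v3*b23 = (1)*(1) - (-1)*(-4) = -3
  e3: v1*b13 + v2*b23 = (1)*(-1) + (-4)*(-4) = 15
Trivector part <vB>_3:
  e123: v1*b23 - v2*b13 + v3*b12 = (1)*(-4) - (-4)*(-1) + (-1)*(1) = -9
vB = 3*e1 - 3*e2 + 15*e3 - 9*e123


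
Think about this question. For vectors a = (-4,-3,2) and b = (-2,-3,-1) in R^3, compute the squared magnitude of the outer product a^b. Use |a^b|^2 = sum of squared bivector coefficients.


a wedge b = (a1*b2 - a2*b1)*e12 + (a1*b3 - a3*b1)*e13 + (a2*b3 - a3*b2)*e23
e12 coeff: (-4)*(-3) - (-3)*(-2) = 12 - 6 = 6
e13 coeff: (-4)*(-1) - 2*(-2) = 4 - (-4) = 8
e23 coeff: (-3)*(-1) - 2*(-3) = 3 - (-6) = 9
|a wedge b|^2 = 6^2 + 8^2 + 9^2
= 36 + 64 + 81
= 181


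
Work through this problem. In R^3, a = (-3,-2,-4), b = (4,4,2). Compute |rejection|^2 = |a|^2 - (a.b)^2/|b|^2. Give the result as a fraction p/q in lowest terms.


|a|^2 = (-3)^2 + (-2)^2 + (-4)^2 = 29
|b|^2 = 4^2 + 4^2 + 2^2 = 36
a . b = (-3)*4 + (-2)*4 + (-4)*2 = -28
(a.b)^2 = (-28)^2 = 784
|rej|^2 = 29 - 784/36
= (1044 - 784)/36
= 260/36
In lowest terms: 65/9


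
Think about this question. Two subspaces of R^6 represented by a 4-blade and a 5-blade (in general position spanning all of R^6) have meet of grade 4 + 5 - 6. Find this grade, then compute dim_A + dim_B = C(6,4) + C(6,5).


Meet grade = grade(A) + grade(B) - n
= 4 + 5 - 6 = 3
C(6,4) = 15
C(6,5) = 6
dim_A + dim_B = 15 + 6 = 21


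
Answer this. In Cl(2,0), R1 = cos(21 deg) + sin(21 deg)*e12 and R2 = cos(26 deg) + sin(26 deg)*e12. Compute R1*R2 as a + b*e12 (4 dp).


Same-plane rotors commute and their half-angles add:
R1*R2 = cos(a1 + a2) + sin(a1 + a2)*e12.
a1 + a2 = 21 + 26 = 47 deg
cos(47 deg) = 0.6820
sin(47 deg) = 0.7314
R1*R2 = 0.6820 + 0.7314*e12


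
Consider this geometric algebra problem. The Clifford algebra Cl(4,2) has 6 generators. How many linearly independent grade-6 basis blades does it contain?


Number of grade-k basis blades in Cl(p,q) with n = p + q is C(n, k).
n = 4 + 2 = 6
C(6, 6) = 6! / (6! * 0!)
= 720 / (720 * 1)
= 1


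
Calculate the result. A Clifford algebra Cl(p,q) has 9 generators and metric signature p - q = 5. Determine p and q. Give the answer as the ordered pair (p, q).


We need p + q = 9 and p - q = 5.
Adding: 2p = 9 + 5 = 14, so p = 7.
Then q = 9 - 7 = 2.
(p, q) = (7, 2)


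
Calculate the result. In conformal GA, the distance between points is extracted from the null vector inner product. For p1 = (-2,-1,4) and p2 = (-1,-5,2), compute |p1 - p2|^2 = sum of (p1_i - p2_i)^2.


p1 - p2 = (-1, 4, 2)
|p1 - p2|^2 = (-1)^2 + 4^2 + 2^2
= 1 + 16 + 4
= 21


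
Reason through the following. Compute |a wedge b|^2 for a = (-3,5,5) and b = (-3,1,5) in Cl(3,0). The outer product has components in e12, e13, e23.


a wedge b = (a1*b2 - a2*b1)*e12 + (a1*b3 - a3*b1)*e13 + (a2*b3 - a3*b2)*e23
e12 coeff: (-3)*1 - 5*(-3) = -3 - (-15) = 12
e13 coeff: (-3)*5 - 5*(-3) = -15 - (-15) = 0
e23 coeff: 5*5 - 5*1 = 25 - 5 = 20
|a wedge b|^2 = 12^2 + 0^2 + 20^2
= 144 + 0 + 400
= 544


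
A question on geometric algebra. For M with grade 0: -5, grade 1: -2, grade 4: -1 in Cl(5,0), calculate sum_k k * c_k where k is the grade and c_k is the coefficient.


Grade-weighted sum = sum of grade_k * coefficient_k
0*(-5) = 0
1*(-2) = -2
4*(-1) = -4
Total = 0 + (-2) + (-4) = -6


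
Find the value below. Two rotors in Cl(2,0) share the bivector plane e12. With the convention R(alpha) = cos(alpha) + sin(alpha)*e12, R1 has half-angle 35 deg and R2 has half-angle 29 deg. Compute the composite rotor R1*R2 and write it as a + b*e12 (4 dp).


Same-plane rotors commute and their half-angles add:
R1*R2 = cos(a1 + a2) + sin(a1 + a2)*e12.
a1 + a2 = 35 + 29 = 64 deg
cos(64 deg) = 0.4384
sin(64 deg) = 0.8988
R1*R2 = 0.4384 + 0.8988*e12


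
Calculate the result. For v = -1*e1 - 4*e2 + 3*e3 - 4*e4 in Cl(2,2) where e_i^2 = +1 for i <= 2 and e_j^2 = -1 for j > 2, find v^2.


v^2 = sum of c_i^2 * e_i^2
Positive signature terms (e_i^2 = +1): (-1)^2 + (-4)^2 = 17
Negative signature terms (e_j^2 = -1): 3^2 + (-4)^2 = 25
v^2 = 17 - 25 = -8


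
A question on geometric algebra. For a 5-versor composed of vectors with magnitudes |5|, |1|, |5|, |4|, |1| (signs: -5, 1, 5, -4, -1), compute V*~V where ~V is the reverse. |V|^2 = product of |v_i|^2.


Each vector v_i has |v_i|^2 = s_i^2
Squared scales: (-5)^2 = 25, 1^2 = 1, 5^2 = 25, (-4)^2 = 16, (-1)^2 = 1
|V|^2 = 25 * 1 * 25 * 16 * 1
= 10000


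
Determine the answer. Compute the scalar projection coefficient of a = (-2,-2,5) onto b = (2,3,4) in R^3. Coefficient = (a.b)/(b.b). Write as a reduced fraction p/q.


Projection coefficient = (a . b) / (b . b)
a . b = (-2)*2 + (-2)*3 + 5*4
= -4 + (-6) + 20 = 10
b . b = 2^2 + 3^2 + 4^2
= 4 + 9 + 16 = 29
Coefficient = 10/29
In lowest terms: 10/29


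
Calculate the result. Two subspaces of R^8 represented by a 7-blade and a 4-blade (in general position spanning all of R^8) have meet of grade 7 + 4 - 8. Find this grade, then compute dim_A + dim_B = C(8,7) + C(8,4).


Meet grade = grade(A) + grade(B) - n
= 7 + 4 - 8 = 3
C(8,7) = 8
C(8,4) = 70
dim_A + dim_B = 8 + 70 = 78


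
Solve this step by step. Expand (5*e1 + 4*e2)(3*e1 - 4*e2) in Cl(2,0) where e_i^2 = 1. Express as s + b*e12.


Expand: (5*e1 + 4*e2)(3*e1 - 4*e2)
= 5*3*e1e1 + 5*(-4)*e1e2 + 4*3*e2e1 + 4*(-4)*e2e2
Using e1^2 = e2^2 = 1, e2e1 = -e1e2:
Scalar part s = 5*3 + 4*(-4) = 15 + (-16) = -1
Bivector part b = 5*(-4) - 4*3 = -20 - 12 = -32
uv = -1 - 32*e12


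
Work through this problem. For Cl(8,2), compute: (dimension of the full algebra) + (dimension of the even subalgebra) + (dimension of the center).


n = 8 + 2 = 10
Total dim = 2^10 = 1024
Even subalgebra dim = 2^9 = 512
n is even, so center dim = 1
Sum = 1024 + 512 + 1 = 1537


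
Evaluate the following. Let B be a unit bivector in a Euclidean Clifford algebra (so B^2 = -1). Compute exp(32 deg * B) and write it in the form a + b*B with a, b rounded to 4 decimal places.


For a unit bivector B with B^2 = -1, the exponential series gives
e^(theta*B) = cos(theta) + sin(theta)*B (the GA analogue of Euler's formula).
theta = 32 degrees = 0.558505 rad
cos(32 deg) = 0.8480
sin(32 deg) = 0.5299
exp(theta*B) = 0.8480 + 0.5299*B


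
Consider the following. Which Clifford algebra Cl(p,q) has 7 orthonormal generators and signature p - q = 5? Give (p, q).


We need p + q = 7 and p - q = 5.
Adding: 2p = 7 + 5 = 12, so p = 6.
Then q = 7 - 6 = 1.
(p, q) = (6, 1)


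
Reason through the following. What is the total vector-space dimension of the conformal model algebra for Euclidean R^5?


The conformal model of R^5 uses Cl(6,1): the 5 Euclidean generators plus two extra orthogonal generators e+ (e+^2 = +1) and e- (e-^2 = -1), from which the null vectors e0, einf are built.
Number of generators m = 5 + 2 = 7.
dim Cl(p,q) = 2^m = 2^7 = 128


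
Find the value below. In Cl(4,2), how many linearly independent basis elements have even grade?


Even subalgebra dimension = 2^(n-1)
n = 4 + 2 = 6
2^(6 - 1) = 2^5 = 32
Verification: sum of C(6,k) for even k = 1 + 15 + 15 + 1 = 32
Result = 32


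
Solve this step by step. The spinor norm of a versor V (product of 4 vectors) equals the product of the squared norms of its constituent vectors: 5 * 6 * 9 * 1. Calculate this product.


Spinor norm N(V) = |v1|^2 * |v2|^2 * ... * |v4|^2
= 5 * 6 * 9 * 1
Running product: 5, 30, 270, 270
N(V) = 270


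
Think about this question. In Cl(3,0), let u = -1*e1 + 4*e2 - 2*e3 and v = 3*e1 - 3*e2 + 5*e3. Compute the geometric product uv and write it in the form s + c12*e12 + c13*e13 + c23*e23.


In Cl(3,0): e_i^2 = 1, e_ie_j = -e_je_i for i != j.
Scalar part = u . v = (-1)*3 + 4*(-3) + (-2)*5
= -3 + (-12) + (-10) = -25
e12 coeff = (-1)*(-3) - 4*3 = 3 - 12 = -9
e13 coeff = (-1)*5 - (-2)*3 = -5 - (-6) = 1
e23 coeff = 4*5 - (-2)*(-3) = 20 - 6 = 14
uv = -25 - 9*e12 + 1*e13 + 14*e23


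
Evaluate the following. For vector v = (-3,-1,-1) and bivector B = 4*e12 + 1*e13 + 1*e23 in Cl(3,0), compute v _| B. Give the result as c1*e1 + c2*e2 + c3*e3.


Left contraction v _| B = <vB>_1 (grade-1 part of the geometric product vB).
Using e1_|e12 = e2, e2_|e12 = -e1, e1_|e13 = e3, e3_|e13 = -e1, e2_|e23 = e3, e3_|e23 = -e2:
e1 coeff: -v2*b12 - v3*b13 = -(-1)*(4) - (-1)*(1) = 5
e2 coeff: v1*b12 - v3*b23 = (-3)*(4) - (-1)*(1) = -11
e3 coeff: v1*b13 + v2*b23 = (-3)*(1) + (-1)*(1) = -4
v _| B = 5*e1 - 11*e2 - 4*e3


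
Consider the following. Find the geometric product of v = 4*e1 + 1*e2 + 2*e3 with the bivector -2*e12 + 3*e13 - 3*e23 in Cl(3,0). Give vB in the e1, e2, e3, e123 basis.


vB has grade-1 (vector) and grade-3 (trivector) parts: vB = (v _| B) + (v ^ B).
Vector part <vB>_1:
  e1: -v2*b12 - v3*b13 = -(1)*(-2) - (2)*(3) = -4
  e2: v1*b12 - v3*b23 = (4)*(-2) - (2)*(-3) = -2
  e3: v1*b13 + v2*b23 = (4)*(3) + (1)*(-3) = 9
Trivector part <vB>_3:
  e123: v1*b23 - v2*b13 + v3*b12 = (4)*(-3) - (1)*(3) + (2)*(-2) = -19
vB = -4*e1 - 2*e2 + 9*e3 - 19*e123


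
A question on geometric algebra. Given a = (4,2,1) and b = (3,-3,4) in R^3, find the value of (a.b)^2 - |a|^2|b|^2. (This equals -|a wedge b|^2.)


a . b = 4*3 + 2*(-3) + 1*4
= 12 + (-6) + 4 = 10
|a|^2 = 4^2 + 2^2 + 1^2 = 21
|b|^2 = 3^2 + (-3)^2 + 4^2 = 34
(a.b)^2 = 10^2 = 100
|a|^2 * |b|^2 = 21 * 34 = 714
Result = 100 - 714 = -614


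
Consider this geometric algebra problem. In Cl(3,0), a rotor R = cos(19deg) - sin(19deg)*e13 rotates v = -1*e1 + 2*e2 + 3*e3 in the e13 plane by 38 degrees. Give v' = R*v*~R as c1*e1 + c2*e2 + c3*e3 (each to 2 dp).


Rotor R = cos(19deg) - sin(19deg)*e13
Rotation angle theta = 2 * 19 = 38 degrees in the e13 plane (e1 -> e3).
The component perpendicular to the plane (e2) is invariant: v'_2 = v2 = 2.00
cos(38deg) = 0.7880, sin(38deg) = 0.6157
v'_1 = v1*cos(theta) - v3*sin(theta) = -1*0.7880 - 3*0.6157 = -2.63
v'_3 = v1*sin(theta) + v3*cos(theta) = -1*0.6157 + 3*0.7880 = 1.75
v' = -2.63*e1 + 2.00*e2 + 1.75*e3


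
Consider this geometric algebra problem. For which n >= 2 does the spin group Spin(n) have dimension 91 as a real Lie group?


dim Spin(n) = dim so(n) = n(n-1)/2.
Solve n(n-1)/2 = 91, i.e. n^2 - n - 182 = 0.
Discriminant = 1 + 8*91 = 729
n = (1 + sqrt(729))/2 = (1 + 27)/2 = 14


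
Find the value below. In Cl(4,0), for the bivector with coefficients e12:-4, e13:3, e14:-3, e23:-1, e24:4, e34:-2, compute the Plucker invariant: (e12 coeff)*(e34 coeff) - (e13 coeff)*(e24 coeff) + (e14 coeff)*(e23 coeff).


Plucker relation: af - be + cd
a*f = (-4)*(-2) = 8
b*e = 3*4 = 12
c*d = (-3)*(-1) = 3
af - be + cd = 8 - 12 + 3
= -1


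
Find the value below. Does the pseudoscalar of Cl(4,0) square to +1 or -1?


The pseudoscalar I = e1...e_n (product of all n generators) of Cl(p,q) satisfies I^2 = (-1)^(q + n(n-1)/2).
p = 4, q = 0, n = p + q = 4
n(n-1)/2 = 4 * 3 / 2 = 6
Exponent = q + n(n-1)/2 = 0 + 6 = 6
I^2 = (-1)^6 = +1


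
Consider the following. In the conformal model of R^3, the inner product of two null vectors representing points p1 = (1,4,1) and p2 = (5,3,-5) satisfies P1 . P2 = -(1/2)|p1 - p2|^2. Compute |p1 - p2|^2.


p1 - p2 = (-4, 1, 6)
|p1 - p2|^2 = (-4)^2 + 1^2 + 6^2
= 16 + 1 + 36
= 53


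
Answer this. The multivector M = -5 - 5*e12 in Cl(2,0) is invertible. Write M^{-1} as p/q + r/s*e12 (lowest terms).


M = -5 - 5*e12, where e12^2 = -1.
Since M commutes with its reverse ~M = a - b*e12, M * ~M = a^2 - b^2*e12^2 = a^2 + b^2.
So M^{-1} = ~M / (a^2 + b^2) = (a - b*e12)/(a^2 + b^2).
a^2 + b^2 = 25 + 25 = 50
Scalar part = -5/50 = -1/10
Bivector coeff = 5/50 = 1/10
M^{-1} = -1/10 + 1/10*e12


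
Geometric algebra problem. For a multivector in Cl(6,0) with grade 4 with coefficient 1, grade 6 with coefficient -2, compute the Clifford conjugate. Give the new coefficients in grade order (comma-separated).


Clifford conjugate sign for grade k: (-1)^(k(k+1)/2)
Grade 4: (-1)^(4*5/2) = (-1)^10 = 1, coeff 1 -> 1
Grade 6: (-1)^(6*7/2) = (-1)^21 = -1, coeff -2 -> 2
Conjugated coefficients: 1, 2


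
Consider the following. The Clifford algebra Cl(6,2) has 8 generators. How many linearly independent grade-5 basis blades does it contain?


Number of grade-k basis blades in Cl(p,q) with n = p + q is C(n, k).
n = 6 + 2 = 8
C(8, 5) = 8! / (5! * 3!)
= 40320 / (120 * 6)
= 56


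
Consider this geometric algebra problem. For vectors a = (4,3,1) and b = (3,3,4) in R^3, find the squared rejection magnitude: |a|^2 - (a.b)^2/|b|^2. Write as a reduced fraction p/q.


|a|^2 = 4^2 + 3^2 + 1^2 = 26
|b|^2 = 3^2 + 3^2 + 4^2 = 34
a . b = 4*3 + 3*3 + 1*4 = 25
(a.b)^2 = 25^2 = 625
|rej|^2 = 26 - 625/34
= (884 - 625)/34
= 259/34
In lowest terms: 259/34


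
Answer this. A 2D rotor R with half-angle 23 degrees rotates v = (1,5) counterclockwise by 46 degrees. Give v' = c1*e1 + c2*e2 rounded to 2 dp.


Rotor R = cos(23deg) - sin(23deg)*e12
Rotation angle theta = 2 * 23 = 46 degrees
v' = R*v*~R rotates v by theta.
cos(46deg) = 0.6947, sin(46deg) = 0.7193
v'_1 = 1*cos(46deg) - 5*sin(46deg)
= 1*0.6947 - 5*0.7193
= -2.90
v'_2 = 1*sin(46deg) + 5*cos(46deg)
= 1*0.7193 + 5*0.6947
= 4.19
v' = -2.90*e1 + 4.19*e2


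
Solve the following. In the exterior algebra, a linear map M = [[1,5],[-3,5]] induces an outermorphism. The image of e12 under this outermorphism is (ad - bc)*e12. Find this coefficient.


The outermorphism of a linear map f sends e1^e2 to f(e1)^f(e2).
f(e1) = 1*e1 - 3*e2
f(e2) = 5*e1 + 5*e2
f(e1) ^ f(e2) = (1*e1 - 3*e2) ^ (5*e1 + 5*e2)
= 1*5*e12 + (-3)*5*e21
= (5 - (-15))*e12
= 20*e12
Coefficient = 20


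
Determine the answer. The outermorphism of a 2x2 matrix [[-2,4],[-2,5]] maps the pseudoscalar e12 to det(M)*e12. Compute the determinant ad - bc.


The outermorphism of a linear map f sends e1^e2 to f(e1)^f(e2).
f(e1) = -2*e1 - 2*e2
f(e2) = 4*e1 + 5*e2
f(e1) ^ f(e2) = (-2*e1 - 2*e2) ^ (4*e1 + 5*e2)
= (-2)*5*e12 + (-2)*4*e21
= (-10 - (-8))*e12
= -2*e12
Coefficient = -2


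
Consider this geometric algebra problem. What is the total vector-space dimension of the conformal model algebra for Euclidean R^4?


The conformal model of R^4 uses Cl(5,1): the 4 Euclidean generators plus two extra orthogonal generators e+ (e+^2 = +1) and e- (e-^2 = -1), from which the null vectors e0, einf are built.
Number of generators m = 4 + 2 = 6.
dim Cl(p,q) = 2^m = 2^6 = 64


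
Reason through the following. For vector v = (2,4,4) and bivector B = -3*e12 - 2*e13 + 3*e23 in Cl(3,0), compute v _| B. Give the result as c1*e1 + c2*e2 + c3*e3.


Left contraction v _| B = <vB>_1 (grade-1 part of the geometric product vB).
Using e1_|e12 = e2, e2_|e12 = -e1, e1_|e13 = e3, e3_|e13 = -e1, e2_|e23 = e3, e3_|e23 = -e2:
e1 coeff: -v2*b12 - v3*b13 = -(4)*(-3) - (4)*(-2) = 20
e2 coeff: v1*b12 - v3*b23 = (2)*(-3) - (4)*(3) = -18
e3 coeff: v1*b13 + v2*b23 = (2)*(-2) + (4)*(3) = 8
v _| B = 20*e1 - 18*e2 + 8*e3


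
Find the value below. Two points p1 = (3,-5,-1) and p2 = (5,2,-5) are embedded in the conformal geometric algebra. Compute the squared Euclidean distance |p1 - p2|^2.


p1 - p2 = (-2, -7, 4)
|p1 - p2|^2 = (-2)^2 + (-7)^2 + 4^2
= 4 + 49 + 16
= 69


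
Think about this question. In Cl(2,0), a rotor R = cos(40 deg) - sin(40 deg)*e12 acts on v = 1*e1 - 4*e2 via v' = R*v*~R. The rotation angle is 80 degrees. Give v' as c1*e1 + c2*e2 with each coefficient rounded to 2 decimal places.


Rotor R = cos(40deg) - sin(40deg)*e12
Rotation angle theta = 2 * 40 = 80 degrees
v' = R*v*~R rotates v by theta.
cos(80deg) = 0.1736, sin(80deg) = 0.9848
v'_1 = 1*cos(80deg) - (-4)*sin(80deg)
= 1*0.1736 - (-4)*0.9848
= 4.11
v'_2 = 1*sin(80deg) + (-4)*cos(80deg)
= 1*0.9848 + (-4)*0.1736
= 0.29
v' = 4.11*e1 + 0.29*e2


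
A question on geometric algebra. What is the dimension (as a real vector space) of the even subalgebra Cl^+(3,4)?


Even subalgebra dimension = 2^(n-1)
n = 3 + 4 = 7
2^(7 - 1) = 2^6 = 64
Verification: sum of C(7,k) for even k = 1 + 21 + 35 + 7 = 64
Result = 64


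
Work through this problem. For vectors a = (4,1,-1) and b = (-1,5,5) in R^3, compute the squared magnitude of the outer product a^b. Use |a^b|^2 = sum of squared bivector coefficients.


a wedge b = (a1*b2 - a2*b1)*e12 + (a1*b3 - a3*b1)*e13 + (a2*b3 - a3*b2)*e23
e12 coeff: 4*5 - 1*(-1) = 20 - (-1) = 21
e13 coeff: 4*5 - (-1)*(-1) = 20 - 1 = 19
e23 coeff: 1*5 - (-1)*5 = 5 - (-5) = 10
|a wedge b|^2 = 21^2 + 19^2 + 10^2
= 441 + 361 + 100
= 902


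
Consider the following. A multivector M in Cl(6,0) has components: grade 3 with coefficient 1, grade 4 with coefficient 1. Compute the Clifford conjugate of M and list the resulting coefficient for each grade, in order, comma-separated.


Clifford conjugate sign for grade k: (-1)^(k(k+1)/2)
Grade 3: (-1)^(3*4/2) = (-1)^6 = 1, coeff 1 -> 1
Grade 4: (-1)^(4*5/2) = (-1)^10 = 1, coeff 1 -> 1
Conjugated coefficients: 1, 1


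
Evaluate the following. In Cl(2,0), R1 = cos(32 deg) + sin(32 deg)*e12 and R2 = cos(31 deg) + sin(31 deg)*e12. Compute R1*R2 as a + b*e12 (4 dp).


Same-plane rotors commute and their half-angles add:
R1*R2 = cos(a1 + a2) + sin(a1 + a2)*e12.
a1 + a2 = 32 + 31 = 63 deg
cos(63 deg) = 0.4540
sin(63 deg) = 0.8910
R1*R2 = 0.4540 + 0.8910*e12


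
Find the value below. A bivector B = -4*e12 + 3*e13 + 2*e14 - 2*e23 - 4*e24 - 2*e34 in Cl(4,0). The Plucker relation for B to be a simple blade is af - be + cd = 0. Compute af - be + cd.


Plucker relation: af - be + cd
a*f = (-4)*(-2) = 8
b*e = 3*(-4) = -12
c*d = 2*(-2) = -4
af - be + cd = 8 - (-12) + (-4)
= 16


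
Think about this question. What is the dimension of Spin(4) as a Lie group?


Spin(n) double-covers SO(n); both have Lie algebra so(n) of dimension n(n-1)/2.
n = 4
n(n-1) = 4 * 3 = 12
dim Spin(4) = 12/2 = 6


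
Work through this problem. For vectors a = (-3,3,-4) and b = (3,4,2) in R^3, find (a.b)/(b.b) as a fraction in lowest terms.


Projection coefficient = (a . b) / (b . b)
a . b = (-3)*3 + 3*4 + (-4)*2
= -9 + 12 + (-8) = -5
b . b = 3^2 + 4^2 + 2^2
= 9 + 16 + 4 = 29
Coefficient = -5/29
In lowest terms: -5/29


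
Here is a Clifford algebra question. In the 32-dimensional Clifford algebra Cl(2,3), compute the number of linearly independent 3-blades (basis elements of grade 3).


Number of grade-k basis blades in Cl(p,q) with n = p + q is C(n, k).
n = 2 + 3 = 5
C(5, 3) = 5! / (3! * 2!)
= 120 / (6 * 2)
= 10


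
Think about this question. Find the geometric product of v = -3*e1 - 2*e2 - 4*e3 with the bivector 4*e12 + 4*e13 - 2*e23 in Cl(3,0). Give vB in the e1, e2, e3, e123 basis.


vB has grade-1 (vector) and grade-3 (trivector) parts: vB = (v _| B) + (v ^ B).
Vector part <vB>_1:
  e1: -v2*b12 - v3*b13 = -(-2)*(4) - (-4)*(4) = 24
  e2: v1*b12 - v3*b23 = (-3)*(4) - (-4)*(-2) = -20
  e3: v1*b13 + v2*b23 = (-3)*(4) + (-2)*(-2) = -8
Trivector part <vB>_3:
  e123: v1*b23 - v2*b13 + v3*b12 = (-3)*(-2) - (-2)*(4) + (-4)*(4) = -2
vB = 24*e1 - 20*e2 - 8*e3 - 2*e123


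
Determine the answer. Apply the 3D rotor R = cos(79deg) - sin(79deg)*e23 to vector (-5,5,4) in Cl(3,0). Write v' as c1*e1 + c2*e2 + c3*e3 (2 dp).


Rotor R = cos(79deg) - sin(79deg)*e23
Rotation angle theta = 2 * 79 = 158 degrees in the e23 plane (e2 -> e3).
The component perpendicular to the plane (e1) is invariant: v'_1 = v1 = -5.00
cos(158deg) = -0.9272, sin(158deg) = 0.3746
v'_2 = v2*cos(theta) - v3*sin(theta) = 5*(-0.9272) - 4*0.3746 = -6.13
v'_3 = v2*sin(theta) + v3*cos(theta) = 5*0.3746 + 4*(-0.9272) = -1.84
v' = -5.00*e1 - 6.13*e2 - 1.84*e3


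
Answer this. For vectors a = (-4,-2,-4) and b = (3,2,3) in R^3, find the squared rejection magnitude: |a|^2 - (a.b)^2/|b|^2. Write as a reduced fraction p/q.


|a|^2 = (-4)^2 + (-2)^2 + (-4)^2 = 36
|b|^2 = 3^2 + 2^2 + 3^2 = 22
a . b = (-4)*3 + (-2)*2 + (-4)*3 = -28
(a.b)^2 = (-28)^2 = 784
|rej|^2 = 36 - 784/22
= (792 - 784)/22
= 8/22
In lowest terms: 4/11


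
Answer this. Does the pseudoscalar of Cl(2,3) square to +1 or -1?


The pseudoscalar I = e1...e_n (product of all n generators) of Cl(p,q) satisfies I^2 = (-1)^(q + n(n-1)/2).
p = 2, q = 3, n = p + q = 5
n(n-1)/2 = 5 * 4 / 2 = 10
Exponent = q + n(n-1)/2 = 3 + 10 = 13
I^2 = (-1)^13 = -1


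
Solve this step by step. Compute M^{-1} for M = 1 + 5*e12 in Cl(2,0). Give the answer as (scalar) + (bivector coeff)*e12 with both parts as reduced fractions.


M = 1 + 5*e12, where e12^2 = -1.
Since M commutes with its reverse ~M = a - b*e12, M * ~M = a^2 - b^2*e12^2 = a^2 + b^2.
So M^{-1} = ~M / (a^2 + b^2) = (a - b*e12)/(a^2 + b^2).
a^2 + b^2 = 1 + 25 = 26
Scalar part = 1/26 = 1/26
Bivector coeff = -5/26 = -5/26
M^{-1} = 1/26 - 5/26*e12
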